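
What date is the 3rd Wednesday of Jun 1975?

The first Wednesday of Jun 1975 is Jun 4.
The 3rd Wednesday is 2 weeks later: 4 + 14 = 18.

Jun 18, 1975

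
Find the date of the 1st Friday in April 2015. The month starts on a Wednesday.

3 April 2015

April 2015 begins on a Wednesday, so the first Friday is April 3 (2 days later).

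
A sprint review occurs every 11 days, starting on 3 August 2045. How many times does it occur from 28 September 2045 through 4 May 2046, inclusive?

19

Occurrences land 11·i days after 3 August 2045 for i = 0, 1, 2, …
28 September 2045 is 56 days after the start; 56 ÷ 11 = 5 remainder 1; since the remainder is 1, round up to i = 6. First occurrence in the window: #7 on 8 October 2045 (6×11 = 66 days in).
4 May 2046 is 274 days after the start; 274 ÷ 11 = 24 remainder 10. Last occurrence in the window: #25 on 24 April 2046.
Occurrences #7 through #25: 19 in total.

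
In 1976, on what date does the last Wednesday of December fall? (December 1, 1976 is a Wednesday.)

December 29, 1976

December 1976 begins on a Wednesday, so the first Wednesday is December 1.
December 1976 has 31 days. Adding weeks: 1, 8, 15, 22, 29 — the last one ≤ 31 is the 29th.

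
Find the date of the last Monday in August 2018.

August 2018 begins on a Wednesday, so the first Monday is August 6 (5 days later).
August 2018 has 31 days. Adding weeks: 6, 13, 20, 27 — the last one ≤ 31 is the 27th.

27 August 2018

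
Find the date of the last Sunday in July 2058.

The first Sunday of July 2058 is July 7.
July 2058 has 31 days. Adding weeks: 7, 14, 21, 28 — the last one ≤ 31 is the 28th.

2058-07-28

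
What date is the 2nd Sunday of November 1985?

November 1985 begins on a Friday, so the first Sunday is November 3 (2 days later).
The 2nd Sunday is 1 weeks later: 3 + 7 = 10.

November 10, 1985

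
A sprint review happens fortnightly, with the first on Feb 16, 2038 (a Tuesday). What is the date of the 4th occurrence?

The 4th occurrence is 3 intervals after the first: 3 × 14 = 42 days after Feb 16, 2038.
Feb has 28 days — 12 days to the end of Feb leaves 30.
30 days into Mar → Mar 30, 2038.

Mar 30, 2038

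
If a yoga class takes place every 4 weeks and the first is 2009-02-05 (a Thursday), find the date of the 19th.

2010-06-24

The 19th occurrence is 18 intervals after the first: 18 × 28 = 504 days after 2009-02-05.
February has 28 days — 23 days to the end of February leaves 481.
From end of February to end of 2009 is 306 days (175 left).
January has 31 days (144 left).
February has 28 days (116 left).
March has 31 days (85 left).
April has 30 days (55 left).
May has 31 days (24 left).
24 days into June → 2010-06-24.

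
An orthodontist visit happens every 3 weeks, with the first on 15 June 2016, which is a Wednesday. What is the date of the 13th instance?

The 13th occurrence is 12 intervals after the first: 12 × 21 = 252 days after 15 June 2016.
June has 30 days — 15 days to the end of June leaves 237.
July has 31 days (206 left).
August has 31 days (175 left).
September has 30 days (145 left).
October has 31 days (114 left).
November has 30 days (84 left).
December has 31 days (53 left).
January has 31 days (22 left).
22 days into February → 22 February 2017.

22 February 2017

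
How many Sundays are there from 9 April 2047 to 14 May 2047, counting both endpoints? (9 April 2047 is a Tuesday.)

9 April 2047 is a Tuesday; the first Sunday on or after it is 14 April 2047 (5 days later).
From 14 April 2047 to 14 May 2047: 16 + 14 = 30 days (rest of April, May).
30 ÷ 7 = 4 full weeks with remainder 2, so 4 more Sundays after the first → 5.

5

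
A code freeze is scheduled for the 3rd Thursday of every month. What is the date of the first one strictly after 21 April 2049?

April 2049 starts on a Thursday; its first Thursday is the 1st, so the 3rd Thursday is the 15th — 15 April 2049.
That is not after 21 April 2049, so look at May 2049.
May 2049 starts on a Saturday; its first Thursday is the 6th, so the 3rd Thursday is the 20th — 20 May 2049.

20 May 2049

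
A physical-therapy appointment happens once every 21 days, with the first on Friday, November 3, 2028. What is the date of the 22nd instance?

The 22nd occurrence is 21 intervals after the first: 21 × 21 = 441 days after November 3, 2028.
November has 30 days — 27 days to the end of November leaves 414.
From end of November to end of 2028 is 31 days (383 left).
2029 has 365 days (18 left).
18 days into January → January 18, 2030.

January 18, 2030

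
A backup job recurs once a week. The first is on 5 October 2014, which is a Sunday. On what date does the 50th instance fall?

The 50th occurrence is 49 intervals after the first: 49 × 7 = 343 days after 5 October 2014.
October has 31 days — 26 days to the end of October leaves 317.
November has 30 days (287 left).
December has 31 days (256 left).
January has 31 days (225 left).
February has 28 days (197 left).
March has 31 days (166 left).
April has 30 days (136 left).
May has 31 days (105 left).
June has 30 days (75 left).
July has 31 days (44 left).
August has 31 days (13 left).
13 days into September → 13 September 2015.

13 September 2015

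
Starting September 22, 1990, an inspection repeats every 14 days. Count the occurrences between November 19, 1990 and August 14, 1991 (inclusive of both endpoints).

19

Occurrences land 14·i days after September 22, 1990 for i = 0, 1, 2, …
November 19, 1990 is 58 days after the start; 58 ÷ 14 = 4 remainder 2; since the remainder is 2, round up to i = 5. First occurrence in the window: #6 on December 1, 1990 (5×14 = 70 days in).
August 14, 1991 is 326 days after the start; 326 ÷ 14 = 23 remainder 4. Last occurrence in the window: #24 on August 10, 1991.
Occurrences #6 through #24: 19 in total.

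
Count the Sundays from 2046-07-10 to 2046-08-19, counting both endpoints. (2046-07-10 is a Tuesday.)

6

2046-07-10 is a Tuesday; the first Sunday on or after it is 2046-07-15 (5 days later).
From 2046-07-15 to 2046-08-19: 16 + 19 = 35 days (rest of July, August).
35 ÷ 7 = 5 full weeks with remainder 0, so 5 more Sundays after the first → 6.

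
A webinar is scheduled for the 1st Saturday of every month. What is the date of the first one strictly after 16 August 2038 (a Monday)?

August 2038 starts on a Sunday, so its 1st Saturday is 7 August 2038 (6 days in).
That is not after 16 August 2038, so look at September 2038.
September 2038 starts on a Wednesday, so its 1st Saturday is 4 September 2038 (3 days in).

4 September 2038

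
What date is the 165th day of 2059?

June 14, 2059

January has 31 days (165 − 31 = 134 remain).
February has 28 days (134 − 28 = 106 remain).
March has 31 days (106 − 31 = 75 remain).
April has 30 days (75 − 30 = 45 remain).
May has 31 days (45 − 31 = 14 remain).
14 into June → June 14.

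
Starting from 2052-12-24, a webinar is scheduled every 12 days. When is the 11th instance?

The 11th occurrence is 10 intervals after the first: 10 × 12 = 120 days after 2052-12-24.
December has 31 days — 7 days to the end of December leaves 113.
January has 31 days (82 left).
February has 28 days (54 left).
March has 31 days (23 left).
23 days into April → 2053-04-23.

2053-04-23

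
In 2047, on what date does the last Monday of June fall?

24 June 2047

June 2047 begins on a Saturday, so the first Monday is June 3 (2 days later).
June 2047 has 30 days. Adding weeks: 3, 10, 17, 24 — the last one ≤ 30 is the 24th.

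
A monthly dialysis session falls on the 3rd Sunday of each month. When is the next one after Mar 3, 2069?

Mar 17, 2069

Mar 2069 starts on a Friday; its first Sunday is the 3rd, so the 3rd Sunday is the 17th — Mar 17, 2069.
Mar 17, 2069 is after Mar 3, 2069, so that is the next one.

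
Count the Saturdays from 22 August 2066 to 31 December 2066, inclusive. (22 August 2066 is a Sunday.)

18

22 August 2066 is a Sunday; the first Saturday on or after it is 28 August 2066 (6 days later).
From 28 August 2066 to 31 December 2066: 3 + 30 + 31 + 30 + 31 = 125 days (rest of August, September, October, November, December).
125 ÷ 7 = 17 full weeks with remainder 6, so 17 more Saturdays after the first → 18.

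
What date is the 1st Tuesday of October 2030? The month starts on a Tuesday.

2030-10-01

October 2030 begins on a Tuesday, so the first Tuesday is October 1.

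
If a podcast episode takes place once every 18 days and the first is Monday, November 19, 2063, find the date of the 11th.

May 17, 2064

The 11th occurrence is 10 intervals after the first: 10 × 18 = 180 days after November 19, 2063.
November has 30 days — 11 days to the end of November leaves 169.
December has 31 days (138 left).
January has 31 days (107 left).
February has 29 days (78 left).
March has 31 days (47 left).
April has 30 days (17 left).
17 days into May → May 17, 2064.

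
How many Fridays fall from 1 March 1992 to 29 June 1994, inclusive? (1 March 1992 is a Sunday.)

121

1 March 1992 is a Sunday; the first Friday on or after it is 6 March 1992 (5 days later).
From 6 March 1992 to 29 June 1994: 300 + 365 + 180 = 845 days (rest of 1992, 1993, to 29 June 1994 in 1994).
845 ÷ 7 = 120 full weeks with remainder 5, so 120 more Fridays after the first → 121.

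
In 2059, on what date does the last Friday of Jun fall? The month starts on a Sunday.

Jun 2059 begins on a Sunday, so the first Friday is Jun 6 (5 days later).
Jun 2059 has 30 days. Adding weeks: 6, 13, 20, 27 — the last one ≤ 30 is the 27th.

Jun 27, 2059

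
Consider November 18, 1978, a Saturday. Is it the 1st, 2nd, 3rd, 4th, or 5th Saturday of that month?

Day 18 falls in week ⌈18/7⌉ of the month.
Days 1–7 hold the 1st Saturday, 8–14 the 2nd, 15–21 the 3rd, 22–28 the 4th, 29–31 the 5th.
18 is in the range for the 3rd.

3rd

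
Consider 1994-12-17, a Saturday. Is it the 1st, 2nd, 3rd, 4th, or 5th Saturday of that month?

Day 17 falls in week ⌈17/7⌉ of the month.
Days 1–7 hold the 1st Saturday, 8–14 the 2nd, 15–21 the 3rd, 22–28 the 4th, 29–31 the 5th.
17 is in the range for the 3rd.

3rd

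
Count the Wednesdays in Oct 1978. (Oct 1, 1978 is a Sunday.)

4

Oct 1, 1978 is a Sunday; the first Wednesday on or after it is Oct 4, 1978 (3 days later).
From Oct 4, 1978 to Oct 31, 1978 is 31 − 4 = 27 days.
27 ÷ 7 = 3 full weeks with remainder 6, so 3 more Wednesdays after the first → 4.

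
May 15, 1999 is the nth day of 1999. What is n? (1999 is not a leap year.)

Days in months before May: 31 + 28 + 31 + 30 = 120.
Plus 15 days into May → day 135.

135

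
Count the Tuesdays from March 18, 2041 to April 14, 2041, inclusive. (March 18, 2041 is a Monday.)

4

March 18, 2041 is a Monday; the first Tuesday on or after it is March 19, 2041 (1 day later).
From March 19, 2041 to April 14, 2041: 12 + 14 = 26 days (rest of March, April).
26 ÷ 7 = 3 full weeks with remainder 5, so 3 more Tuesdays after the first → 4.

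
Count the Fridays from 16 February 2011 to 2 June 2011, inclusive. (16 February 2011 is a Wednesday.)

16 February 2011 is a Wednesday; the first Friday on or after it is 18 February 2011 (2 days later).
From 18 February 2011 to 2 June 2011: 10 + 31 + 30 + 31 + 2 = 104 days (rest of February, March, April, May, June).
104 ÷ 7 = 14 full weeks with remainder 6, so 14 more Fridays after the first → 15.

15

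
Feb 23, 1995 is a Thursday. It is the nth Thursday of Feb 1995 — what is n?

4th

Day 23 falls in week ⌈23/7⌉ of the month.
Days 1–7 hold the 1st Thursday, 8–14 the 2nd, 15–21 the 3rd, 22–28 the 4th, 29–31 the 5th.
23 is in the range for the 4th.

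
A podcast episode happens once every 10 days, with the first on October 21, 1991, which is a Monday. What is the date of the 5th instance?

November 30, 1991

The 5th occurrence is 4 intervals after the first: 4 × 10 = 40 days after October 21, 1991.
October has 31 days — 10 days to the end of October leaves 30.
30 days into November → November 30, 1991.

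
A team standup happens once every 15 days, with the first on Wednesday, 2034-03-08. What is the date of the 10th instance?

The 10th occurrence is 9 intervals after the first: 9 × 15 = 135 days after 2034-03-08.
March has 31 days — 23 days to the end of March leaves 112.
April has 30 days (82 left).
May has 31 days (51 left).
June has 30 days (21 left).
21 days into July → 2034-07-21.

2034-07-21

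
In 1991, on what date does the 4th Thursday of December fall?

The first Thursday of December 1991 is December 5.
The 4th Thursday is 3 weeks later: 5 + 21 = 26.

26 December 1991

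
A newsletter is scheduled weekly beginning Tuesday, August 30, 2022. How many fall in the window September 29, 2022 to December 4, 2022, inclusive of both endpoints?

9

Occurrences land 7·i days after August 30, 2022 for i = 0, 1, 2, …
September 29, 2022 is 30 days after the start; 30 ÷ 7 = 4 remainder 2; since the remainder is 2, round up to i = 5. First occurrence in the window: #6 on October 4, 2022 (5×7 = 35 days in).
December 4, 2022 is 96 days after the start; 96 ÷ 7 = 13 remainder 5. Last occurrence in the window: #14 on November 29, 2022.
Occurrences #6 through #14: 9 in total.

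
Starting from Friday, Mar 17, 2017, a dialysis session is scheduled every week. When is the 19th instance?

Jul 21, 2017

The 19th occurrence is 18 intervals after the first: 18 × 7 = 126 days after Mar 17, 2017.
Mar has 31 days — 14 days to the end of Mar leaves 112.
Apr has 30 days (82 left).
May has 31 days (51 left).
Jun has 30 days (21 left).
21 days into Jul → Jul 21, 2017.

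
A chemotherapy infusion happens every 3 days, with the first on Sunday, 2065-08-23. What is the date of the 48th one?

2066-01-11

The 48th occurrence is 47 intervals after the first: 47 × 3 = 141 days after 2065-08-23.
August has 31 days — 8 days to the end of August leaves 133.
September has 30 days (103 left).
October has 31 days (72 left).
November has 30 days (42 left).
December has 31 days (11 left).
11 days into January → 2066-01-11.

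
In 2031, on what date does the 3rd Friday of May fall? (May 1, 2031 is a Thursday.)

May 2031 begins on a Thursday, so the first Friday is May 2 (1 day later).
The 3rd Friday is 2 weeks later: 2 + 14 = 16.

16 May 2031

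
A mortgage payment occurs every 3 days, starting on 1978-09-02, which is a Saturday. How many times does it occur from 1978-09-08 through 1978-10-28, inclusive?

Occurrences land 3·i days after 1978-09-02 for i = 0, 1, 2, …
1978-09-08 is 6 days after the start; 6 ÷ 3 = 2 remainder 0. First occurrence in the window: #3 on 1978-09-08 (2×3 = 6 days in).
1978-10-28 is 56 days after the start; 56 ÷ 3 = 18 remainder 2. Last occurrence in the window: #19 on 1978-10-26.
Occurrences #3 through #19: 17 in total.

17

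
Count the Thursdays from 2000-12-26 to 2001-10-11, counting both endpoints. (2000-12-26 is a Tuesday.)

2000-12-26 is a Tuesday; the first Thursday on or after it is 2000-12-28 (2 days later).
From 2000-12-28 to 2001-10-11: 3 + 31 + 28 + 31 + 30 + 31 + 30 + 31 + 31 + 30 + 11 = 287 days (rest of December, January, February, March, April, May, June, July, August, September, October).
287 ÷ 7 = 41 full weeks with remainder 0, so 41 more Thursdays after the first → 42.

42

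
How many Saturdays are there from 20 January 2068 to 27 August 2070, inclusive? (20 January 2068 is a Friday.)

136

20 January 2068 is a Friday; the first Saturday on or after it is 21 January 2068 (1 day later).
From 21 January 2068 to 27 August 2070: 345 + 365 + 239 = 949 days (rest of 2068, 2069, to 27 August 2070 in 2070).
949 ÷ 7 = 135 full weeks with remainder 4, so 135 more Saturdays after the first → 136.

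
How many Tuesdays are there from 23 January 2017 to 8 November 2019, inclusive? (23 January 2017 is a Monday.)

23 January 2017 is a Monday; the first Tuesday on or after it is 24 January 2017 (1 day later).
From 24 January 2017 to 8 November 2019: 341 + 365 + 312 = 1018 days (rest of 2017, 2018, to 8 November 2019 in 2019).
1018 ÷ 7 = 145 full weeks with remainder 3, so 145 more Tuesdays after the first → 146.

146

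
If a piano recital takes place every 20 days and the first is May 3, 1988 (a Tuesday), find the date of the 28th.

Oct 25, 1989

The 28th occurrence is 27 intervals after the first: 27 × 20 = 540 days after May 3, 1988.
May has 31 days — 28 days to the end of May leaves 512.
From end of May to end of 1988 is 214 days (298 left).
Jan has 31 days (267 left).
Feb has 28 days (239 left).
Mar has 31 days (208 left).
Apr has 30 days (178 left).
May has 31 days (147 left).
Jun has 30 days (117 left).
Jul has 31 days (86 left).
Aug has 31 days (55 left).
Sep has 30 days (25 left).
25 days into Oct → Oct 25, 1989.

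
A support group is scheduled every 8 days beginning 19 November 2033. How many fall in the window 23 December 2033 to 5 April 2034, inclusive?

Occurrences land 8·i days after 19 November 2033 for i = 0, 1, 2, …
23 December 2033 is 34 days after the start; 34 ÷ 8 = 4 remainder 2; since the remainder is 2, round up to i = 5. First occurrence in the window: #6 on 29 December 2033 (5×8 = 40 days in).
5 April 2034 is 137 days after the start; 137 ÷ 8 = 17 remainder 1. Last occurrence in the window: #18 on 4 April 2034.
Occurrences #6 through #18: 13 in total.

13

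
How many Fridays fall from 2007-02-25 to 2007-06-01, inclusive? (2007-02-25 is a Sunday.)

14

2007-02-25 is a Sunday; the first Friday on or after it is 2007-03-02 (5 days later).
From 2007-03-02 to 2007-06-01: 29 + 30 + 31 + 1 = 91 days (rest of March, April, May, June).
91 ÷ 7 = 13 full weeks with remainder 0, so 13 more Fridays after the first → 14.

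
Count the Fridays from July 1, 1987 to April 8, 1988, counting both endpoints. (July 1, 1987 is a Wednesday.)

July 1, 1987 is a Wednesday; the first Friday on or after it is July 3, 1987 (2 days later).
From July 3, 1987 to April 8, 1988: 28 + 31 + 30 + 31 + 30 + 31 + 31 + 29 + 31 + 8 = 280 days (rest of July, August, September, October, November, December, January, February, March, April).
280 ÷ 7 = 40 full weeks with remainder 0, so 40 more Fridays after the first → 41.

41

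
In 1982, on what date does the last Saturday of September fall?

September 25, 1982

The first Saturday of September 1982 is September 4.
September 1982 has 30 days. Adding weeks: 4, 11, 18, 25 — the last one ≤ 30 is the 25th.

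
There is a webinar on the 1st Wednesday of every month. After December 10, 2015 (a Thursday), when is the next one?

December 2015 starts on a Tuesday, so its 1st Wednesday is December 2, 2015 (1 day in).
That is not after December 10, 2015, so look at January 2016.
January 2016 starts on a Friday, so its 1st Wednesday is January 6, 2016 (5 days in).

January 6, 2016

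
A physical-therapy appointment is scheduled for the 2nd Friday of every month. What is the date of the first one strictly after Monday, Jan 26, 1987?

Jan 1987 starts on a Thursday; its first Friday is the 2nd, so the 2nd Friday is the 9th — Jan 9, 1987.
That is not after Jan 26, 1987, so look at Feb 1987.
Feb 1987 starts on a Sunday; its first Friday is the 6th, so the 2nd Friday is the 13th — Feb 13, 1987.

Feb 13, 1987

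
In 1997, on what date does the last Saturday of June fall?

The first Saturday of June 1997 is June 7.
June 1997 has 30 days. Adding weeks: 7, 14, 21, 28 — the last one ≤ 30 is the 28th.

28 June 1997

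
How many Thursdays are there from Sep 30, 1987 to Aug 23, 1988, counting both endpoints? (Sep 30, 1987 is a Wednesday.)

47

Sep 30, 1987 is a Wednesday; the first Thursday on or after it is Oct 1, 1987 (1 day later).
From Oct 1, 1987 to Aug 23, 1988: 30 + 30 + 31 + 31 + 29 + 31 + 30 + 31 + 30 + 31 + 23 = 327 days (rest of Oct, Nov, Dec, Jan, Feb, Mar, Apr, May, Jun, Jul, Aug).
327 ÷ 7 = 46 full weeks with remainder 5, so 46 more Thursdays after the first → 47.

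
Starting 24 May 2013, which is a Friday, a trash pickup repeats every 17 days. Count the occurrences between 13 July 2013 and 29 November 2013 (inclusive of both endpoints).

Occurrences land 17·i days after 24 May 2013 for i = 0, 1, 2, …
13 July 2013 is 50 days after the start; 50 ÷ 17 = 2 remainder 16; since the remainder is 16, round up to i = 3. First occurrence in the window: #4 on 14 July 2013 (3×17 = 51 days in).
29 November 2013 is 189 days after the start; 189 ÷ 17 = 11 remainder 2. Last occurrence in the window: #12 on 27 November 2013.
Occurrences #4 through #12: 9 in total.

9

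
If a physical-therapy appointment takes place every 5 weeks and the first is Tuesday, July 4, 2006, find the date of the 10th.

May 15, 2007

The 10th occurrence is 9 intervals after the first: 9 × 35 = 315 days after July 4, 2006.
July has 31 days — 27 days to the end of July leaves 288.
August has 31 days (257 left).
September has 30 days (227 left).
October has 31 days (196 left).
November has 30 days (166 left).
December has 31 days (135 left).
January has 31 days (104 left).
February has 28 days (76 left).
March has 31 days (45 left).
April has 30 days (15 left).
15 days into May → May 15, 2007.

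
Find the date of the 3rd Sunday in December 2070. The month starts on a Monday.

December 21, 2070

December 2070 begins on a Monday, so the first Sunday is December 7 (6 days later).
The 3rd Sunday is 2 weeks later: 7 + 14 = 21.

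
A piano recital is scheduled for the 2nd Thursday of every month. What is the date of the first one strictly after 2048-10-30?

October 2048 starts on a Thursday; its first Thursday is the 1st, so the 2nd Thursday is the 8th — 2048-10-08.
That is not after 2048-10-30, so look at November 2048.
November 2048 starts on a Sunday; its first Thursday is the 5th, so the 2nd Thursday is the 12th — 2048-11-12.

2048-11-12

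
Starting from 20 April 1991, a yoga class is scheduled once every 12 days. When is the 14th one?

23 September 1991

The 14th occurrence is 13 intervals after the first: 13 × 12 = 156 days after 20 April 1991.
April has 30 days — 10 days to the end of April leaves 146.
May has 31 days (115 left).
June has 30 days (85 left).
July has 31 days (54 left).
August has 31 days (23 left).
23 days into September → 23 September 1991.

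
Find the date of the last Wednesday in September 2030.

September 2030 begins on a Sunday, so the first Wednesday is September 4 (3 days later).
September 2030 has 30 days. Adding weeks: 4, 11, 18, 25 — the last one ≤ 30 is the 25th.

September 25, 2030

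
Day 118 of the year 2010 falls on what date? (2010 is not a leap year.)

28 April 2010

January has 31 days (118 − 31 = 87 remain).
February has 28 days (87 − 28 = 59 remain).
March has 31 days (59 − 31 = 28 remain).
28 into April → April 28.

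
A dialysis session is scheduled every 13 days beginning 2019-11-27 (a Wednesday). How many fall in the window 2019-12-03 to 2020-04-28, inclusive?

11

Occurrences land 13·i days after 2019-11-27 for i = 0, 1, 2, …
2019-12-03 is 6 days after the start; 6 ÷ 13 = 0 remainder 6; since the remainder is 6, round up to i = 1. First occurrence in the window: #2 on 2019-12-10 (1×13 = 13 days in).
2020-04-28 is 153 days after the start; 153 ÷ 13 = 11 remainder 10. Last occurrence in the window: #12 on 2020-04-18.
Occurrences #2 through #12: 11 in total.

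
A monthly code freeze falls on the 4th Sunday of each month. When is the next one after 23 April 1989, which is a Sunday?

28 May 1989

April 1989 starts on a Saturday; its first Sunday is the 2nd, so the 4th Sunday is the 23rd — 23 April 1989.
That is not after 23 April 1989, so look at May 1989.
May 1989 starts on a Monday; its first Sunday is the 7th, so the 4th Sunday is the 28th — 28 May 1989.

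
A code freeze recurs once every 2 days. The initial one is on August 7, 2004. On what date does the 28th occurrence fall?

September 30, 2004

The 28th occurrence is 27 intervals after the first: 27 × 2 = 54 days after August 7, 2004.
August has 31 days — 24 days to the end of August leaves 30.
30 days into September → September 30, 2004.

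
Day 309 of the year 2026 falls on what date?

January has 31 days (309 − 31 = 278 remain).
February has 28 days (278 − 28 = 250 remain).
March has 31 days (250 − 31 = 219 remain).
April has 30 days (219 − 30 = 189 remain).
May has 31 days (189 − 31 = 158 remain).
June has 30 days (158 − 30 = 128 remain).
July has 31 days (128 − 31 = 97 remain).
August has 31 days (97 − 31 = 66 remain).
September has 30 days (66 − 30 = 36 remain).
October has 31 days (36 − 31 = 5 remain).
5 into November → November 5.

November 5, 2026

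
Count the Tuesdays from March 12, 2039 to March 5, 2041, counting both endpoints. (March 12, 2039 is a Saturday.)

March 12, 2039 is a Saturday; the first Tuesday on or after it is March 15, 2039 (3 days later).
From March 15, 2039 to March 5, 2041: 291 + 366 + 64 = 721 days (rest of 2039, 2040, to March 5, 2041 in 2041).
721 ÷ 7 = 103 full weeks with remainder 0, so 103 more Tuesdays after the first → 104.

104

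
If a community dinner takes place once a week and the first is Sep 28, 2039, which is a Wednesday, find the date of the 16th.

Jan 11, 2040

The 16th occurrence is 15 intervals after the first: 15 × 7 = 105 days after Sep 28, 2039.
Sep has 30 days — 2 days to the end of Sep leaves 103.
Oct has 31 days (72 left).
Nov has 30 days (42 left).
Dec has 31 days (11 left).
11 days into Jan → Jan 11, 2040.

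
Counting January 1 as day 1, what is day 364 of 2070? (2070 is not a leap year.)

Dec 30, 2070

Jan has 31 days (364 − 31 = 333 remain).
Feb has 28 days (333 − 28 = 305 remain).
Mar has 31 days (305 − 31 = 274 remain).
Apr has 30 days (274 − 30 = 244 remain).
May has 31 days (244 − 31 = 213 remain).
Jun has 30 days (213 − 30 = 183 remain).
Jul has 31 days (183 − 31 = 152 remain).
Aug has 31 days (152 − 31 = 121 remain).
Sep has 30 days (121 − 30 = 91 remain).
Oct has 31 days (91 − 31 = 60 remain).
Nov has 30 days (60 − 30 = 30 remain).
30 into Dec → Dec 30.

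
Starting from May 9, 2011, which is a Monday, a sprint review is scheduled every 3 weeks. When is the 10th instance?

The 10th occurrence is 9 intervals after the first: 9 × 21 = 189 days after May 9, 2011.
May has 31 days — 22 days to the end of May leaves 167.
June has 30 days (137 left).
July has 31 days (106 left).
August has 31 days (75 left).
September has 30 days (45 left).
October has 31 days (14 left).
14 days into November → November 14, 2011.

November 14, 2011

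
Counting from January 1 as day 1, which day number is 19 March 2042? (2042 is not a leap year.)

Days in months before March: 31 + 28 = 59.
Plus 19 days into March → day 78.

78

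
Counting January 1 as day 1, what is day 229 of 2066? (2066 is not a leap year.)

January has 31 days (229 − 31 = 198 remain).
February has 28 days (198 − 28 = 170 remain).
March has 31 days (170 − 31 = 139 remain).
April has 30 days (139 − 30 = 109 remain).
May has 31 days (109 − 31 = 78 remain).
June has 30 days (78 − 30 = 48 remain).
July has 31 days (48 − 31 = 17 remain).
17 into August → August 17.

2066-08-17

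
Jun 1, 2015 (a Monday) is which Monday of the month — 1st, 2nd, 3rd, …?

1st

Day 1 falls in week ⌈1/7⌉ of the month.
Days 1–7 hold the 1st Monday, 8–14 the 2nd, 15–21 the 3rd, 22–28 the 4th, 29–31 the 5th.
1 is in the range for the 1st.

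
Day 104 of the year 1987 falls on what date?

April 14, 1987

January has 31 days (104 − 31 = 73 remain).
February has 28 days (73 − 28 = 45 remain).
March has 31 days (45 − 31 = 14 remain).
14 into April → April 14.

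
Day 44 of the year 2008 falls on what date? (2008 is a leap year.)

January has 31 days (44 − 31 = 13 remain).
13 into February → February 13.

2008-02-13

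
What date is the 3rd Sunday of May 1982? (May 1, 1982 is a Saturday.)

May 16, 1982

May 1982 begins on a Saturday, so the first Sunday is May 2 (1 day later).
The 3rd Sunday is 2 weeks later: 2 + 14 = 16.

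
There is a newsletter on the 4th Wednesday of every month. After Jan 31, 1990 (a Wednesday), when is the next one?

Feb 28, 1990

Jan 1990 starts on a Monday; its first Wednesday is the 3rd, so the 4th Wednesday is the 24th — Jan 24, 1990.
That is not after Jan 31, 1990, so look at Feb 1990.
Feb 1990 starts on a Thursday; its first Wednesday is the 7th, so the 4th Wednesday is the 28th — Feb 28, 1990.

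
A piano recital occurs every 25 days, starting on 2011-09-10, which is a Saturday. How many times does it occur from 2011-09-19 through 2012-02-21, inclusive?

6

Occurrences land 25·i days after 2011-09-10 for i = 0, 1, 2, …
2011-09-19 is 9 days after the start; 9 ÷ 25 = 0 remainder 9; since the remainder is 9, round up to i = 1. First occurrence in the window: #2 on 2011-10-05 (1×25 = 25 days in).
2012-02-21 is 164 days after the start; 164 ÷ 25 = 6 remainder 14. Last occurrence in the window: #7 on 2012-02-07.
Occurrences #2 through #7: 6 in total.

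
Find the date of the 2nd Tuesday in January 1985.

1985-01-08

January 1985 begins on a Tuesday, so the first Tuesday is January 1.
The 2nd Tuesday is 1 weeks later: 1 + 7 = 8.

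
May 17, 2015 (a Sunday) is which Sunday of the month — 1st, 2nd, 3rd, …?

3rd

Day 17 falls in week ⌈17/7⌉ of the month.
Days 1–7 hold the 1st Sunday, 8–14 the 2nd, 15–21 the 3rd, 22–28 the 4th, 29–31 the 5th.
17 is in the range for the 3rd.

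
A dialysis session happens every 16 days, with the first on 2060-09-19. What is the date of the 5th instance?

The 5th occurrence is 4 intervals after the first: 4 × 16 = 64 days after 2060-09-19.
September has 30 days — 11 days to the end of September leaves 53.
October has 31 days (22 left).
22 days into November → 2060-11-22.

2060-11-22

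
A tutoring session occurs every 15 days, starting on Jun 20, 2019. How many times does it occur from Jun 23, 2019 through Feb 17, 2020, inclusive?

16

Occurrences land 15·i days after Jun 20, 2019 for i = 0, 1, 2, …
Jun 23, 2019 is 3 days after the start; 3 ÷ 15 = 0 remainder 3; since the remainder is 3, round up to i = 1. First occurrence in the window: #2 on Jul 5, 2019 (1×15 = 15 days in).
Feb 17, 2020 is 242 days after the start; 242 ÷ 15 = 16 remainder 2. Last occurrence in the window: #17 on Feb 15, 2020.
Occurrences #2 through #17: 16 in total.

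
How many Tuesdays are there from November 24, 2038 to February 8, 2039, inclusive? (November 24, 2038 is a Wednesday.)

November 24, 2038 is a Wednesday; the first Tuesday on or after it is November 30, 2038 (6 days later).
From November 30, 2038 to February 8, 2039: 0 + 31 + 31 + 8 = 70 days (rest of November, December, January, February).
70 ÷ 7 = 10 full weeks with remainder 0, so 10 more Tuesdays after the first → 11.

11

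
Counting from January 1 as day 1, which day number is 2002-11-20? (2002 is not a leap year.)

Days in months before November: 31 + 28 + 31 + 30 + 31 + 30 + 31 + 31 + 30 + 31 = 304.
Plus 20 days into November → day 324.

324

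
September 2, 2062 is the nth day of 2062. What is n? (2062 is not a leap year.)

Days in months before September: 31 + 28 + 31 + 30 + 31 + 30 + 31 + 31 = 243.
Plus 2 days into September → day 245.

245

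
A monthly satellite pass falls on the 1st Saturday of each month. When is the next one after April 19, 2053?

April 2053 starts on a Tuesday, so its 1st Saturday is April 5, 2053 (4 days in).
That is not after April 19, 2053, so look at May 2053.
May 2053 starts on a Thursday, so its 1st Saturday is May 3, 2053 (2 days in).

May 3, 2053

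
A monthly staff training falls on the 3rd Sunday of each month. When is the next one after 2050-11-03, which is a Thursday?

November 2050 starts on a Tuesday; its first Sunday is the 6th, so the 3rd Sunday is the 20th — 2050-11-20.
2050-11-20 is after 2050-11-03, so that is the next one.

2050-11-20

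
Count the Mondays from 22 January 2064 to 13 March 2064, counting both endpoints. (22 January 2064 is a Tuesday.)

22 January 2064 is a Tuesday; the first Monday on or after it is 28 January 2064 (6 days later).
From 28 January 2064 to 13 March 2064: 3 + 29 + 13 = 45 days (rest of January, February, March).
45 ÷ 7 = 6 full weeks with remainder 3, so 6 more Mondays after the first → 7.

7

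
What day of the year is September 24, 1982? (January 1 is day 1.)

Days in months before September: 31 + 28 + 31 + 30 + 31 + 30 + 31 + 31 = 243.
Plus 24 days into September → day 267.

267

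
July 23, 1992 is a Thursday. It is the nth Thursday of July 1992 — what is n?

4th

Day 23 falls in week ⌈23/7⌉ of the month.
Days 1–7 hold the 1st Thursday, 8–14 the 2nd, 15–21 the 3rd, 22–28 the 4th, 29–31 the 5th.
23 is in the range for the 4th.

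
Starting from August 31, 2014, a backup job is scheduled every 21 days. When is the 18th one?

August 23, 2015

The 18th occurrence is 17 intervals after the first: 17 × 21 = 357 days after August 31, 2014.
August has 31 days — 0 days to the end of August leaves 357.
September has 30 days (327 left).
October has 31 days (296 left).
November has 30 days (266 left).
December has 31 days (235 left).
January has 31 days (204 left).
February has 28 days (176 left).
March has 31 days (145 left).
April has 30 days (115 left).
May has 31 days (84 left).
June has 30 days (54 left).
July has 31 days (23 left).
23 days into August → August 23, 2015.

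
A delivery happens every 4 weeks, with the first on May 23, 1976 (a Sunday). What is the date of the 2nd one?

June 20, 1976

The 2nd occurrence is 1 interval after the first: 1 × 28 = 28 days after May 23, 1976.
May has 31 days — 8 days to the end of May leaves 20.
20 days into June → June 20, 1976.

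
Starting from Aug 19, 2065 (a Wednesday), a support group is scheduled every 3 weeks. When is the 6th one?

Dec 2, 2065

The 6th occurrence is 5 intervals after the first: 5 × 21 = 105 days after Aug 19, 2065.
Aug has 31 days — 12 days to the end of Aug leaves 93.
Sep has 30 days (63 left).
Oct has 31 days (32 left).
Nov has 30 days (2 left).
2 days into Dec → Dec 2, 2065.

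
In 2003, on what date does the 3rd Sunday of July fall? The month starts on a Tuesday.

July 20, 2003

July 2003 begins on a Tuesday, so the first Sunday is July 6 (5 days later).
The 3rd Sunday is 2 weeks later: 6 + 14 = 20.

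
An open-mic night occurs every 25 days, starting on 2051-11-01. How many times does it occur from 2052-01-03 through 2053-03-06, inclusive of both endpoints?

17

Occurrences land 25·i days after 2051-11-01 for i = 0, 1, 2, …
2052-01-03 is 63 days after the start; 63 ÷ 25 = 2 remainder 13; since the remainder is 13, round up to i = 3. First occurrence in the window: #4 on 2052-01-15 (3×25 = 75 days in).
2053-03-06 is 491 days after the start; 491 ÷ 25 = 19 remainder 16. Last occurrence in the window: #20 on 2053-02-18.
Occurrences #4 through #20: 17 in total.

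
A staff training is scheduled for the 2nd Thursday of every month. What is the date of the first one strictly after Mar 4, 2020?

Mar 12, 2020

Mar 2020 starts on a Sunday; its first Thursday is the 5th, so the 2nd Thursday is the 12th — Mar 12, 2020.
Mar 12, 2020 is after Mar 4, 2020, so that is the next one.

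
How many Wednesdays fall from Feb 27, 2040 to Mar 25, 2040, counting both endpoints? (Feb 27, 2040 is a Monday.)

4

Feb 27, 2040 is a Monday; the first Wednesday on or after it is Feb 29, 2040 (2 days later).
From Feb 29, 2040 to Mar 25, 2040: 0 + 25 = 25 days (rest of Feb, Mar).
25 ÷ 7 = 3 full weeks with remainder 4, so 3 more Wednesdays after the first → 4.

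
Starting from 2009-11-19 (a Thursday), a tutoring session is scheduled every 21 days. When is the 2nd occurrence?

The 2nd occurrence is 1 interval after the first: 1 × 21 = 21 days after 2009-11-19.
November has 30 days — 11 days to the end of November leaves 10.
10 days into December → 2009-12-10.

2009-12-10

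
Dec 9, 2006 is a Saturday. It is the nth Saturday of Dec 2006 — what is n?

2nd

Day 9 falls in week ⌈9/7⌉ of the month.
Days 1–7 hold the 1st Saturday, 8–14 the 2nd, 15–21 the 3rd, 22–28 the 4th, 29–31 the 5th.
9 is in the range for the 2nd.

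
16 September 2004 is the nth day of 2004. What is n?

260

Days in months before September: 31 + 29 + 31 + 30 + 31 + 30 + 31 + 31 = 244.
Plus 16 days into September → day 260.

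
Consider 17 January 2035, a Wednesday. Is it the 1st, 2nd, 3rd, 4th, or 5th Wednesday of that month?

3rd

Day 17 falls in week ⌈17/7⌉ of the month.
Days 1–7 hold the 1st Wednesday, 8–14 the 2nd, 15–21 the 3rd, 22–28 the 4th, 29–31 the 5th.
17 is in the range for the 3rd.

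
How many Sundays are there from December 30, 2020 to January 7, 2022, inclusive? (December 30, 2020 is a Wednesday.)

December 30, 2020 is a Wednesday; the first Sunday on or after it is January 3, 2021 (4 days later).
From January 3, 2021 to January 7, 2022: 362 + 7 = 369 days (rest of 2021, to January 7, 2022 in 2022).
369 ÷ 7 = 52 full weeks with remainder 5, so 52 more Sundays after the first → 53.

53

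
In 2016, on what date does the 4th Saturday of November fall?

26 November 2016

November 2016 begins on a Tuesday, so the first Saturday is November 5 (4 days later).
The 4th Saturday is 3 weeks later: 5 + 21 = 26.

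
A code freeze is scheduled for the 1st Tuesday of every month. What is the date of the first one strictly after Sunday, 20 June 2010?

June 2010 starts on a Tuesday, so its 1st Tuesday is 1 June 2010.
That is not after 20 June 2010, so look at July 2010.
July 2010 starts on a Thursday, so its 1st Tuesday is 6 July 2010 (5 days in).

6 July 2010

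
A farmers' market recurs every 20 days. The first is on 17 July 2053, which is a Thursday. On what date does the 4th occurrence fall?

15 September 2053

The 4th occurrence is 3 intervals after the first: 3 × 20 = 60 days after 17 July 2053.
July has 31 days — 14 days to the end of July leaves 46.
August has 31 days (15 left).
15 days into September → 15 September 2053.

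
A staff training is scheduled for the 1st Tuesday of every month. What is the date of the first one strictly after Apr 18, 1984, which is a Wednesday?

Apr 1984 starts on a Sunday, so its 1st Tuesday is Apr 3, 1984 (2 days in).
That is not after Apr 18, 1984, so look at May 1984.
May 1984 starts on a Tuesday, so its 1st Tuesday is May 1, 1984.

May 1, 1984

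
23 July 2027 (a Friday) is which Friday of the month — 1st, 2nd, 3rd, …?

Day 23 falls in week ⌈23/7⌉ of the month.
Days 1–7 hold the 1st Friday, 8–14 the 2nd, 15–21 the 3rd, 22–28 the 4th, 29–31 the 5th.
23 is in the range for the 4th.

4th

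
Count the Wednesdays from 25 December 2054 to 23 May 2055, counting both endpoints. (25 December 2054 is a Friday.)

25 December 2054 is a Friday; the first Wednesday on or after it is 30 December 2054 (5 days later).
From 30 December 2054 to 23 May 2055: 1 + 31 + 28 + 31 + 30 + 23 = 144 days (rest of December, January, February, March, April, May).
144 ÷ 7 = 20 full weeks with remainder 4, so 20 more Wednesdays after the first → 21.

21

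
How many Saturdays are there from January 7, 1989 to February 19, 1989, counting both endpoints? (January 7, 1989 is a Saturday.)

January 7, 1989 is a Saturday; the first Saturday on or after it is January 7, 1989.
From January 7, 1989 to February 19, 1989: 24 + 19 = 43 days (rest of January, February).
43 ÷ 7 = 6 full weeks with remainder 1, so 6 more Saturdays after the first → 7.

7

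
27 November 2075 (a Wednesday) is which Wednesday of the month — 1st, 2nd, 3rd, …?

Day 27 falls in week ⌈27/7⌉ of the month.
Days 1–7 hold the 1st Wednesday, 8–14 the 2nd, 15–21 the 3rd, 22–28 the 4th, 29–31 the 5th.
27 is in the range for the 4th.

4th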